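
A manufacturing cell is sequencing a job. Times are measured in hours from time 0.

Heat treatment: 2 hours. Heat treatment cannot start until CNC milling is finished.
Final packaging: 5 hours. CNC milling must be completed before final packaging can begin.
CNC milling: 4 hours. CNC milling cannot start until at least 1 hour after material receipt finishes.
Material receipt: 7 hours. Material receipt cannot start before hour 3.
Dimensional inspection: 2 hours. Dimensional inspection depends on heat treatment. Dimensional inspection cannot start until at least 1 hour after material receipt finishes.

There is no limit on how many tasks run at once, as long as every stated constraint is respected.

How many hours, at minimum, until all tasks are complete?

Material receipt cannot begin until its own release at hour 3. It runs from hour 3 to 3 + 7 = hour 10.
CNC milling waits on material receipt (finishes hour 10, plus 1-hour gap → hour 11), so it starts at hour 11 and finishes at 11 + 4 = hour 15.
After CNC milling (finishes hour 15), final packaging can start at hour 15 and finishes at hour 20.
After CNC milling (finishes hour 15), heat treatment can start at hour 15 and finishes at hour 17.
Dimensional inspection has to wait for heat treatment (finishes hour 17); material receipt (finishes hour 10, plus 1-hour gap → hour 11). The latest of these is hour 17, so dimensional inspection runs hour 17 to 17 + 2 = hour 19.
All tasks are finished once the last one completes. Finish times: Material receipt at 10, CNC milling at 15, Heat treatment at 17, Dimensional inspection at 19, Final packaging at 20. The latest is hour 20.

20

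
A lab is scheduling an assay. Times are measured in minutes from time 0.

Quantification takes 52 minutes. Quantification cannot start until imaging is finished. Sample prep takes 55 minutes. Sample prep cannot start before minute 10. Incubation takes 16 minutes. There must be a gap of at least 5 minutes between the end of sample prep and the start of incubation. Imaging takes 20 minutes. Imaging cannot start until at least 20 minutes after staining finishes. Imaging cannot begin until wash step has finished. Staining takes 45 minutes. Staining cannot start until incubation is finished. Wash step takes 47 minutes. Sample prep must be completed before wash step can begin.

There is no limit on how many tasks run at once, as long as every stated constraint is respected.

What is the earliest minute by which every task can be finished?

223

After its own release at minute 10, sample prep can start at minute 10 and finishes at minute 65.
Wash step waits on sample prep (finishes minute 65), so it starts at minute 65 and finishes at 65 + 47 = minute 112.
Incubation waits on sample prep (finishes minute 65, plus 5-minute gap → minute 70), so it starts at minute 70 and finishes at 70 + 16 = minute 86.
After incubation (finishes minute 86), staining can start at minute 86 and finishes at minute 131.
For imaging: staining (finishes minute 131, plus 20-minute gap → minute 151); wash step (finishes minute 112). Taking the maximum gives a start of minute 151, and it finishes at 151 + 20 = minute 171.
After imaging (finishes minute 171), quantification can start at minute 171 and finishes at minute 223.
All tasks are finished once the last one completes. Finish times: Sample prep at 65, Incubation at 86, Wash step at 112, Staining at 131, Imaging at 171, Quantification at 223. The latest is minute 223.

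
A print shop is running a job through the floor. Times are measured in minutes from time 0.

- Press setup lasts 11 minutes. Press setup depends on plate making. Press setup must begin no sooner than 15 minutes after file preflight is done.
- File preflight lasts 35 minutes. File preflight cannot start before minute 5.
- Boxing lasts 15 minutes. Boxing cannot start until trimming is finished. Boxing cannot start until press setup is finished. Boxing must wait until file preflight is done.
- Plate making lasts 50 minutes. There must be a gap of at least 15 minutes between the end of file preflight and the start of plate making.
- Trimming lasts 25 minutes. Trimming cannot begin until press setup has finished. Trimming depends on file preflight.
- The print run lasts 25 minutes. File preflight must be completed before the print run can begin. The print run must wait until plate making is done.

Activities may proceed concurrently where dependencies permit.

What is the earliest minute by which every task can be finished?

After its own release at minute 5, file preflight can start at minute 5 and finishes at minute 40.
Plate making cannot begin until file preflight (finishes minute 40, plus 15-minute gap → minute 55). It runs from minute 55 to 55 + 50 = minute 105.
The print run cannot start until file preflight (finishes minute 40); plate making (finishes minute 105). The controlling bound is minute 105, so the print run finishes at 105 + 25 = minute 130.
For press setup: plate making (finishes minute 105); file preflight (finishes minute 40, plus 15-minute gap → minute 55). Taking the maximum gives a start of minute 105, and it finishes at 105 + 11 = minute 116.
Trimming has to wait for press setup (finishes minute 116); file preflight (finishes minute 40). The latest of these is minute 116, so trimming runs minute 116 to 116 + 25 = minute 141.
Boxing needs all of trimming (finishes minute 141); press setup (finishes minute 116); file preflight (finishes minute 40). That puts its earliest start at minute 141; it finishes at 141 + 15 = minute 156.
All tasks are finished once the last one completes. Finish times: File preflight at 40, Plate making at 105, Press setup at 116, The print run at 130, Trimming at 141, Boxing at 156. The latest is minute 156.

156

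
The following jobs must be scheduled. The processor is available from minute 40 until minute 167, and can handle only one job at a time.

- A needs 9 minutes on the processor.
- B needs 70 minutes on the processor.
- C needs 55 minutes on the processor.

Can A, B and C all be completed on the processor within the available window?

The processor window is 167 − 40 = 127 minutes.
Running back to back, the jobs need 9 + 70 + 55 = 134 minutes on the processor.
Since 134 > 127, they cannot all fit.

No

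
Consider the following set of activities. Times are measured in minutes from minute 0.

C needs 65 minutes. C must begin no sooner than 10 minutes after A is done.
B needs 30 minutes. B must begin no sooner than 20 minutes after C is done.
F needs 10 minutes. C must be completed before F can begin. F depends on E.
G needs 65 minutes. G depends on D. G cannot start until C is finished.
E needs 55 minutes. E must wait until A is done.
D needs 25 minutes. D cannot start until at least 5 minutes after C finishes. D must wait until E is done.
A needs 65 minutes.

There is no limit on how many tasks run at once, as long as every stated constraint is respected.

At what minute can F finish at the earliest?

A has no prerequisites, so it starts at minute 0 and finishes at minute 65.
After A (finishes minute 65), E can start at minute 65 and finishes at minute 120.
After A (finishes minute 65, plus 10-minute gap → minute 75), C can start at minute 75 and finishes at minute 140.
F cannot start until C (finishes minute 140); E (finishes minute 120). The controlling bound is minute 140, so F finishes at 140 + 10 = minute 150.

150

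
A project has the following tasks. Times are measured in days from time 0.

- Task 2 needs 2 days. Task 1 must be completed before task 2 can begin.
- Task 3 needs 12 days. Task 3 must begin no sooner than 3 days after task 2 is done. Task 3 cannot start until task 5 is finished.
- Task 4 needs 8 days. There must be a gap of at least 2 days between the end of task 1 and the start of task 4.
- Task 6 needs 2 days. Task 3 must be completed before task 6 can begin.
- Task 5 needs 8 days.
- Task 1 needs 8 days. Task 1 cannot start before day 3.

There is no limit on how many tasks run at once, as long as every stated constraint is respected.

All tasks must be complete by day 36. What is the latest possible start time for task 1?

Task 6 has no dependents, so it just needs to finish by day 36. Starting by 36 − 2 = day 34 achieves that.
Task 3 feeds into task 6 (must start by day 34); so task 3 must finish by day 34 and therefore start by day 22.
Since task 3 (must start by day 22, minus 3-day gap → day 19) depends on it, task 2 must finish by day 19. Backing off its 2-day duration gives a latest start of day 17.
Task 4 has no dependents, so it just needs to finish by day 36. Starting by 36 − 8 = day 28 achieves that.
For task 1: task 2 (must start by day 17); task 4 (must start by day 28, minus 2-day gap → day 26). The most restrictive is day 17; with an 8-day duration, task 1 must start by day 9.

9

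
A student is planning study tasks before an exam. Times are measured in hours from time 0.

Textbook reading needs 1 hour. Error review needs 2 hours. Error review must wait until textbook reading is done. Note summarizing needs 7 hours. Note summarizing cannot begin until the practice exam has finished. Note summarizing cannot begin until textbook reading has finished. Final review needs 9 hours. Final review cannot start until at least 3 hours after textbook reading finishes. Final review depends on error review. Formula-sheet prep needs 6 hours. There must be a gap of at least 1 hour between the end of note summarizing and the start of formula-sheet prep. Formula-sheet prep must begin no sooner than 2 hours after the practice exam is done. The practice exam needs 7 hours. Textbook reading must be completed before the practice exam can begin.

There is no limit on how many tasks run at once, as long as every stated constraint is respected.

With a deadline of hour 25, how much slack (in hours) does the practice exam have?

Textbook reading has no prerequisites, so it starts at hour 0 and finishes at hour 1.
The practice exam waits on textbook reading (finishes hour 1), so it starts at hour 1 and finishes at 1 + 7 = hour 8.

Working backward from the deadline:
To finish by hour 25, formula-sheet prep (duration 6) must start no later than hour 19.
Since formula-sheet prep (must start by hour 19, minus 1-hour gap → hour 18) depends on it, note summarizing must finish by hour 18. Backing off its 7-hour duration gives a latest start of hour 11.
The practice exam must finish in time for note summarizing (must start by hour 11); formula-sheet prep (must start by hour 19, minus 2-hour gap → hour 17). The tightest is hour 11, so the practice exam must start by 11 − 7 = hour 4.
So the practice exam can start as early as hour 1 and as late as hour 4, giving 4 − 1 = 3 hours of slack.

3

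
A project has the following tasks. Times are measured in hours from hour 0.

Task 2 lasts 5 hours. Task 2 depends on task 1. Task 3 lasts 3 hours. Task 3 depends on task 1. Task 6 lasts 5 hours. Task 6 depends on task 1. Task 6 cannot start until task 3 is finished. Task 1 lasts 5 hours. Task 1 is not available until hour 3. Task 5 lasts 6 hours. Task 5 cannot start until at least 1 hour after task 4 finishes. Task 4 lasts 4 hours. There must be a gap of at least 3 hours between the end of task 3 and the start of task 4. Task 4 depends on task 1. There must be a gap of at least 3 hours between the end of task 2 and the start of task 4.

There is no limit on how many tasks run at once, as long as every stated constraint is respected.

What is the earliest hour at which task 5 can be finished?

Task 1 waits on its own release at hour 3, so it starts at hour 3 and finishes at 3 + 5 = hour 8.
Task 3 cannot begin until task 1 (finishes hour 8). It runs from hour 8 to 8 + 3 = hour 11.
Task 2 waits on task 1 (finishes hour 8), so it starts at hour 8 and finishes at 8 + 5 = hour 13.
Task 4 cannot start until task 3 (finishes hour 11, plus 3-hour gap → hour 14); task 1 (finishes hour 8); task 2 (finishes hour 13, plus 3-hour gap → hour 16). The controlling bound is hour 16, so task 4 finishes at 16 + 4 = hour 20.
Task 5 waits on task 4 (finishes hour 20, plus 1-hour gap → hour 21), so it starts at hour 21 and finishes at 21 + 6 = hour 27.

27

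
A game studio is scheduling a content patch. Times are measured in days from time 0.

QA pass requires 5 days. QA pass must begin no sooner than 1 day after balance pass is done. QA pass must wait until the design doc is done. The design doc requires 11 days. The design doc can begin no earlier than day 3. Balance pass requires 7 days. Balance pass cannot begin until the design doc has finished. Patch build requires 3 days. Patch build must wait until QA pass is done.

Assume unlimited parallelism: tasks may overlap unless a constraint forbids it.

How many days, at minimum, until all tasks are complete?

After its own release at day 3, the design doc can start at day 3 and finishes at day 14.
After the design doc (finishes day 14), balance pass can start at day 14 and finishes at day 21.
QA pass needs all of balance pass (finishes day 21, plus 1-day gap → day 22); the design doc (finishes day 14). That puts its earliest start at day 22; it finishes at 22 + 5 = day 27.
After QA pass (finishes day 27), patch build can start at day 27 and finishes at day 30.
All tasks are finished once the last one completes. Finish times: The design doc at 14, Balance pass at 21, QA pass at 27, Patch build at 30. The latest is day 30.

30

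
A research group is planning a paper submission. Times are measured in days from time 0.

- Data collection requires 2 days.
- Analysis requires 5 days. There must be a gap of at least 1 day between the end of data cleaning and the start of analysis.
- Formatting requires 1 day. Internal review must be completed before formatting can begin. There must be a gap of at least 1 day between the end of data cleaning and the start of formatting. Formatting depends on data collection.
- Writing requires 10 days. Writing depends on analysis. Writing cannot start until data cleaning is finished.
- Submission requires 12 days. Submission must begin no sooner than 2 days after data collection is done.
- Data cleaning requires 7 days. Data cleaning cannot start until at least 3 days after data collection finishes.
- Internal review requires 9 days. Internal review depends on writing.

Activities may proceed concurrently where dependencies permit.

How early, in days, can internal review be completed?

Data collection has no prerequisites, so it starts at day 0 and finishes at day 2.
After data collection (finishes day 2, plus 3-day gap → day 5), data cleaning can start at day 5 and finishes at day 12.
Analysis cannot begin until data cleaning (finishes day 12, plus 1-day gap → day 13). It runs from day 13 to 13 + 5 = day 18.
Writing needs all of analysis (finishes day 18); data cleaning (finishes day 12). That puts its earliest start at day 18; it finishes at 18 + 10 = day 28.
After writing (finishes day 28), internal review can start at day 28 and finishes at day 37.

37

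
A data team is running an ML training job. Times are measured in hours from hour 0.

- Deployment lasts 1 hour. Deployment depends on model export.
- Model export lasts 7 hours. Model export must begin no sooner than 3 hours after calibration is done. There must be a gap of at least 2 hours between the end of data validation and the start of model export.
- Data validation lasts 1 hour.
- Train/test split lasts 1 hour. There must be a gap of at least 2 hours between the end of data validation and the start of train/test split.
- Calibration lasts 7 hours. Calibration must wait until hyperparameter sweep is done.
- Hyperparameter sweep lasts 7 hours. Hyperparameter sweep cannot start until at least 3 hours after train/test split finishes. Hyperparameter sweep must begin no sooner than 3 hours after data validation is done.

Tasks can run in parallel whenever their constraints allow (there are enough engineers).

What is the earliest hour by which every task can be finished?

Data validation has no prerequisites, so it starts at hour 0 and finishes at hour 1.
Train/test split waits on data validation (finishes hour 1, plus 2-hour gap → hour 3), so it starts at hour 3 and finishes at 3 + 1 = hour 4.
Hyperparameter sweep cannot start until train/test split (finishes hour 4, plus 3-hour gap → hour 7); data validation (finishes hour 1, plus 3-hour gap → hour 4). The controlling bound is hour 7, so hyperparameter sweep finishes at 7 + 7 = hour 14.
Calibration waits on hyperparameter sweep (finishes hour 14), so it starts at hour 14 and finishes at 14 + 7 = hour 21.
Model export cannot start until calibration (finishes hour 21, plus 3-hour gap → hour 24); data validation (finishes hour 1, plus 2-hour gap → hour 3). The controlling bound is hour 24, so model export finishes at 24 + 7 = hour 31.
Deployment cannot begin until model export (finishes hour 31). It runs from hour 31 to 31 + 1 = hour 32.
All tasks are finished once the last one completes. Finish times: Data validation at 1, Train/test split at 4, Hyperparameter sweep at 14, Calibration at 21, Model export at 31, Deployment at 32. The latest is hour 32.

32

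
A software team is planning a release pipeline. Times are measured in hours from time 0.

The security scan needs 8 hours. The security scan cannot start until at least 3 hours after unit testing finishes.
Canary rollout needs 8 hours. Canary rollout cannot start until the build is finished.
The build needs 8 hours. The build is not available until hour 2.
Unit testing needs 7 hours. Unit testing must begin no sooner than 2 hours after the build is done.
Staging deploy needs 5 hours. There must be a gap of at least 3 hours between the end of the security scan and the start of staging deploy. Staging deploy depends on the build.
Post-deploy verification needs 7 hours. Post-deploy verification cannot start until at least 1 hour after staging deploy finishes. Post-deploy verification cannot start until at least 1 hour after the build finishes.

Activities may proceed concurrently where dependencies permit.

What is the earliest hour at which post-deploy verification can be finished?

The build waits on its own release at hour 2, so it starts at hour 2 and finishes at 2 + 8 = hour 10.
After the build (finishes hour 10, plus 2-hour gap → hour 12), unit testing can start at hour 12 and finishes at hour 19.
The security scan cannot begin until unit testing (finishes hour 19, plus 3-hour gap → hour 22). It runs from hour 22 to 22 + 8 = hour 30.
For staging deploy: the security scan (finishes hour 30, plus 3-hour gap → hour 33); the build (finishes hour 10). Taking the maximum gives a start of hour 33, and it finishes at 33 + 5 = hour 38.
For post-deploy verification: staging deploy (finishes hour 38, plus 1-hour gap → hour 39); the build (finishes hour 10, plus 1-hour gap → hour 11). Taking the maximum gives a start of hour 39, and it finishes at 39 + 7 = hour 46.

46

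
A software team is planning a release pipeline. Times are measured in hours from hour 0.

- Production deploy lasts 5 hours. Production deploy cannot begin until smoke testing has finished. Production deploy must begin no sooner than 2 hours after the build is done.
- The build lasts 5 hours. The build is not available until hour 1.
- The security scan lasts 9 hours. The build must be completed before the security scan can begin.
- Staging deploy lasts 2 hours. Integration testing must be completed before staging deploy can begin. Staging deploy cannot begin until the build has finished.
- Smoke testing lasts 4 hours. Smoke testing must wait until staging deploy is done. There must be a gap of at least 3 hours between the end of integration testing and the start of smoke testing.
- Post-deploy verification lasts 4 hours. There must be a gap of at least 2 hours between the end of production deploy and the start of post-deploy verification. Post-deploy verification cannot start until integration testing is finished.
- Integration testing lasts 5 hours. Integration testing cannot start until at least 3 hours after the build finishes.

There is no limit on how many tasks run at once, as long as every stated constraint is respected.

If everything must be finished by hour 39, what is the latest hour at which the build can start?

To finish by hour 39, post-deploy verification (duration 4) must start no later than hour 35.
Production deploy feeds into post-deploy verification (must start by hour 35, minus 2-hour gap → hour 33); so production deploy must finish by hour 33 and therefore start by hour 28.
Since production deploy (must start by hour 28) depends on it, smoke testing must finish by hour 28. Backing off its 4-hour duration gives a latest start of hour 24.
Staging deploy must finish before smoke testing (must start by hour 24). With a 2-hour duration, staging deploy must start by 24 − 2 = hour 22.
Integration testing must finish in time for staging deploy (must start by hour 22); smoke testing (must start by hour 24, minus 3-hour gap → hour 21); post-deploy verification (must start by hour 35). The tightest is hour 21, so integration testing must start by 21 − 5 = hour 16.
Nothing follows the security scan; the deadline of hour 39 is its only limit. It must start by 39 − 9 = hour 30.
The build has several dependents: integration testing (must start by hour 16, minus 3-hour gap → hour 13); the security scan (must start by hour 30); staging deploy (must start by hour 22); production deploy (must start by hour 28, minus 2-hour gap → hour 26). The earliest of those limits is hour 13, so the build must start by 13 − 5 = hour 8.

8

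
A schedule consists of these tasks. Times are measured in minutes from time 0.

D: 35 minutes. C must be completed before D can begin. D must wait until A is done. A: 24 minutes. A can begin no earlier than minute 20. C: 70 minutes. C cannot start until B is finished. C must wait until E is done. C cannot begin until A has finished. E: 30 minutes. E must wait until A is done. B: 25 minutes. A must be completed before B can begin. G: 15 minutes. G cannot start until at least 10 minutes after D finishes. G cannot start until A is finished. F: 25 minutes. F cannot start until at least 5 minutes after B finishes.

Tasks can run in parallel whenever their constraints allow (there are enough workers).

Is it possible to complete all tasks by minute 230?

After its own release at minute 20, A can start at minute 20 and finishes at minute 44.
E cannot begin until A (finishes minute 44). It runs from minute 44 to 44 + 30 = minute 74.
B cannot begin until A (finishes minute 44). It runs from minute 44 to 44 + 25 = minute 69.
F cannot begin until B (finishes minute 69, plus 5-minute gap → minute 74). It runs from minute 74 to 74 + 25 = minute 99.
For C: B (finishes minute 69); E (finishes minute 74); A (finishes minute 44). Taking the maximum gives a start of minute 74, and it finishes at 74 + 70 = minute 144.
For D: C (finishes minute 144); A (finishes minute 44). Taking the maximum gives a start of minute 144, and it finishes at 144 + 35 = minute 179.
G cannot start until D (finishes minute 179, plus 10-minute gap → minute 189); A (finishes minute 44). The controlling bound is minute 189, so G finishes at 189 + 15 = minute 204.
Every task is finished by minute 204, which is no later than the deadline of 230, so the schedule is feasible.

Yes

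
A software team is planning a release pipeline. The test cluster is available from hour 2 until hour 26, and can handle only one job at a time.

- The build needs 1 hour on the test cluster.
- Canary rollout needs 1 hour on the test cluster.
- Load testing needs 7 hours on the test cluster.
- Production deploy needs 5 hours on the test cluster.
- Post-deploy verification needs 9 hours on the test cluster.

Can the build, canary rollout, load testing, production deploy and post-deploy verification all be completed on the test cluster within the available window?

The test cluster window is 26 − 2 = 24 hours.
Running back to back, the jobs need 1 + 1 + 7 + 5 + 9 = 23 hours on the test cluster.
Since 23 ≤ 24, they fit within the window.

Yes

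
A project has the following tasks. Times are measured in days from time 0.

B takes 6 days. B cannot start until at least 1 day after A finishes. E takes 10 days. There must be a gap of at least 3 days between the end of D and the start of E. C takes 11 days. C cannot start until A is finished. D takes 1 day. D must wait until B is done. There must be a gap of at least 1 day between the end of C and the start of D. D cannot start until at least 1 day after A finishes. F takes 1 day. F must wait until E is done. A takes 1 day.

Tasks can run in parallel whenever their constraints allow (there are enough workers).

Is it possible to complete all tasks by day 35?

A can start immediately at day 0; it finishes at day 1.
C waits on A (finishes day 1), so it starts at day 1 and finishes at 1 + 11 = day 12.
B cannot begin until A (finishes day 1, plus 1-day gap → day 2). It runs from day 2 to 2 + 6 = day 8.
D needs all of B (finishes day 8); C (finishes day 12, plus 1-day gap → day 13); A (finishes day 1, plus 1-day gap → day 2). That puts its earliest start at day 13; it finishes at 13 + 1 = day 14.
E cannot begin until D (finishes day 14, plus 3-day gap → day 17). It runs from day 17 to 17 + 10 = day 27.
F waits on E (finishes day 27), so it starts at day 27 and finishes at 27 + 1 = day 28.
Every task is finished by day 28, which is no later than the deadline of 35, so the schedule is feasible.

Yes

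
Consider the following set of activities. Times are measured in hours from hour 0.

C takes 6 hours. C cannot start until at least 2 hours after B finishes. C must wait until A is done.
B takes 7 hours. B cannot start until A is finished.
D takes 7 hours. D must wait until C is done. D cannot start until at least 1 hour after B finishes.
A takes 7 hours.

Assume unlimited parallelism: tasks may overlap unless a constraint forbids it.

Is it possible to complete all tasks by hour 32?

A has no prerequisites, so it starts at hour 0 and finishes at hour 7.
B waits on A (finishes hour 7), so it starts at hour 7 and finishes at 7 + 7 = hour 14.
C needs all of B (finishes hour 14, plus 2-hour gap → hour 16); A (finishes hour 7). That puts its earliest start at hour 16; it finishes at 16 + 6 = hour 22.
D has to wait for C (finishes hour 22); B (finishes hour 14, plus 1-hour gap → hour 15). The latest of these is hour 22, so D runs hour 22 to 22 + 7 = hour 29.
Every task is finished by hour 29, which is no later than the deadline of 32, so the schedule is feasible.

Yes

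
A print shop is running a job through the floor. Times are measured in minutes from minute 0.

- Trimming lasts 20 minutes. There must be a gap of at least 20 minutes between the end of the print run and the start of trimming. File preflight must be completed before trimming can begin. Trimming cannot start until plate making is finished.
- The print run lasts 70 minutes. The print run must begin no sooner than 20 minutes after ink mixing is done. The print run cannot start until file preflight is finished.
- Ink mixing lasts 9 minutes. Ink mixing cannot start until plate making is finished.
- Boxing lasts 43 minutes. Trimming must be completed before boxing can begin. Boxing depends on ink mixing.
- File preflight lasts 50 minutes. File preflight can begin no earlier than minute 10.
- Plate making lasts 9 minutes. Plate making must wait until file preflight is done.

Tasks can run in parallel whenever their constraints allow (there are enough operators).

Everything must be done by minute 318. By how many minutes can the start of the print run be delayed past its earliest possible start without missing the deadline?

File preflight cannot begin until its own release at minute 10. It runs from minute 10 to 10 + 50 = minute 60.
After file preflight (finishes minute 60), plate making can start at minute 60 and finishes at minute 69.
Ink mixing waits on plate making (finishes minute 69), so it starts at minute 69 and finishes at 69 + 9 = minute 78.
The print run cannot start until ink mixing (finishes minute 78, plus 20-minute gap → minute 98); file preflight (finishes minute 60). The controlling bound is minute 98, so the print run finishes at 98 + 70 = minute 168.

Working backward from the deadline:
Boxing must finish by minute 318; it takes 43 minutes, so it must start by 318 − 43 = minute 275.
Trimming feeds into boxing (must start by minute 275); so trimming must finish by minute 275 and therefore start by minute 255.
The print run feeds into trimming (must start by minute 255, minus 20-minute gap → minute 235); so the print run must finish by minute 235 and therefore start by minute 165.
So the print run can start as early as minute 98 and as late as minute 165, giving 165 − 98 = 67 minutes of slack.

67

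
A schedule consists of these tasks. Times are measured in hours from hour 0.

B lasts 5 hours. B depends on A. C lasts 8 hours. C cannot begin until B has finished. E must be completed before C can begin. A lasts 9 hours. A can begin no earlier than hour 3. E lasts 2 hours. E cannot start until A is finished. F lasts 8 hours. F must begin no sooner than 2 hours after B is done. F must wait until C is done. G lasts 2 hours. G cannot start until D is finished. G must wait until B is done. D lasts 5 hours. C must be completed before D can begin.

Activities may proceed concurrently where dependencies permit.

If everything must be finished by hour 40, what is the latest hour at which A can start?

G must finish by hour 40; it takes 2 hours, so it must start by 40 − 2 = hour 38.
D must finish before G (must start by hour 38). With a 5-hour duration, D must start by 38 − 5 = hour 33.
F must finish by hour 40; it takes 8 hours, so it must start by 40 − 8 = hour 32.
For C: D (must start by hour 33); F (must start by hour 32). The most restrictive is hour 32; with an 8-hour duration, C must start by hour 24.
B has several dependents: C (must start by hour 24); F (must start by hour 32, minus 2-hour gap → hour 30); G (must start by hour 38). The earliest of those limits is hour 24, so B must start by 24 − 5 = hour 19.
E has to be done before C (must start by hour 24). That means finishing by hour 24, i.e. starting by 24 − 2 = hour 22.
A has several dependents: B (must start by hour 19); E (must start by hour 22). The earliest of those limits is hour 19, so A must start by 19 − 9 = hour 10.

10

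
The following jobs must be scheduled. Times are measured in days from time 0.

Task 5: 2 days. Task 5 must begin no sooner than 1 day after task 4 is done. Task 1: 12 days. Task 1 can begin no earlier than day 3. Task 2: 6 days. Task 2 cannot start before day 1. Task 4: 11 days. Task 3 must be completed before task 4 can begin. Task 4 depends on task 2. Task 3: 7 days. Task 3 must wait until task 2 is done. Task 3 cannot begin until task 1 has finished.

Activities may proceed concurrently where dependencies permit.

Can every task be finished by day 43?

Yes

Task 2 waits on its own release at day 1, so it starts at day 1 and finishes at 1 + 6 = day 7.
Task 1 cannot begin until its own release at day 3. It runs from day 3 to 3 + 12 = day 15.
Task 3 needs all of task 2 (finishes day 7); task 1 (finishes day 15). That puts its earliest start at day 15; it finishes at 15 + 7 = day 22.
Task 4 cannot start until task 3 (finishes day 22); task 2 (finishes day 7). The controlling bound is day 22, so task 4 finishes at 22 + 11 = day 33.
Task 5 waits on task 4 (finishes day 33, plus 1-day gap → day 34), so it starts at day 34 and finishes at 34 + 2 = day 36.
Every task is finished by day 36, which is no later than the deadline of 43, so the schedule is feasible.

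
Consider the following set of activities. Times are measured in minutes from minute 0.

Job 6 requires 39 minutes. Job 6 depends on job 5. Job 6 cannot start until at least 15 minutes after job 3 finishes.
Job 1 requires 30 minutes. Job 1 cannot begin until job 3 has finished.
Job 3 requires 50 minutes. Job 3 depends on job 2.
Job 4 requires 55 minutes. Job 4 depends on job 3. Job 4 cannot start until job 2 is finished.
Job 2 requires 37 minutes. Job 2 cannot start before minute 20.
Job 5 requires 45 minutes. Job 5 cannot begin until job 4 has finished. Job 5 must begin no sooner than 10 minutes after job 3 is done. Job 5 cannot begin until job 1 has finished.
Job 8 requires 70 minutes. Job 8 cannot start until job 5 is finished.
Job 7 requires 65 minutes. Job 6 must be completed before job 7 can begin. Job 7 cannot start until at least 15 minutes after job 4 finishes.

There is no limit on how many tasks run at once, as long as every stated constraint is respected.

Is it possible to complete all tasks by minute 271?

No

Job 2 waits on its own release at minute 20, so it starts at minute 20 and finishes at 20 + 37 = minute 57.
Job 3 cannot begin until job 2 (finishes minute 57). It runs from minute 57 to 57 + 50 = minute 107.
Job 4 cannot start until job 3 (finishes minute 107); job 2 (finishes minute 57). The controlling bound is minute 107, so job 4 finishes at 107 + 55 = minute 162.
Job 1 cannot begin until job 3 (finishes minute 107). It runs from minute 107 to 107 + 30 = minute 137.
Job 5 has to wait for job 4 (finishes minute 162); job 3 (finishes minute 107, plus 10-minute gap → minute 117); job 1 (finishes minute 137). The latest of these is minute 162, so job 5 runs minute 162 to 162 + 45 = minute 207.
Job 8 cannot begin until job 5 (finishes minute 207). It runs from minute 207 to 207 + 70 = minute 277.
Job 6 cannot start until job 5 (finishes minute 207); job 3 (finishes minute 107, plus 15-minute gap → minute 122). The controlling bound is minute 207, so job 6 finishes at 207 + 39 = minute 246.
Job 7 needs all of job 6 (finishes minute 246); job 4 (finishes minute 162, plus 15-minute gap → minute 177). That puts its earliest start at minute 246; it finishes at 246 + 65 = minute 311.
The earliest everything can be done is minute 311, which is after the deadline of 271, so it is not possible.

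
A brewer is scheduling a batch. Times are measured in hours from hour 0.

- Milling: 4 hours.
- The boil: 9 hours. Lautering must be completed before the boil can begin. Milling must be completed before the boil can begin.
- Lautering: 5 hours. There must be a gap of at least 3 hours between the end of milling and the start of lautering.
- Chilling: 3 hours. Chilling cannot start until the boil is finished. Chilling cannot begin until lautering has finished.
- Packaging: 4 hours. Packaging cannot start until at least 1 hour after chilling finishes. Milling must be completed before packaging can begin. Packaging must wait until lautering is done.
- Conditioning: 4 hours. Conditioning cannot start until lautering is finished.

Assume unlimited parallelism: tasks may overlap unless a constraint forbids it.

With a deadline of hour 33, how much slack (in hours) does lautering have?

Milling has no prerequisites, so it starts at hour 0 and finishes at hour 4.
After milling (finishes hour 4, plus 3-hour gap → hour 7), lautering can start at hour 7 and finishes at hour 12.

Working backward from the deadline:
Packaging must finish by hour 33; it takes 4 hours, so it must start by 33 − 4 = hour 29.
Chilling has to be done before packaging (must start by hour 29, minus 1-hour gap → hour 28). That means finishing by hour 28, i.e. starting by 28 − 3 = hour 25.
The boil has to be done before chilling (must start by hour 25). That means finishing by hour 25, i.e. starting by 25 − 9 = hour 16.
Conditioning must finish by hour 33; it takes 4 hours, so it must start by 33 − 4 = hour 29.
Lautering has several dependents: the boil (must start by hour 16); chilling (must start by hour 25); conditioning (must start by hour 29); packaging (must start by hour 29). The earliest of those limits is hour 16, so lautering must start by 16 − 5 = hour 11.
So lautering can start as early as hour 7 and as late as hour 11, giving 11 − 7 = 4 hours of slack.

4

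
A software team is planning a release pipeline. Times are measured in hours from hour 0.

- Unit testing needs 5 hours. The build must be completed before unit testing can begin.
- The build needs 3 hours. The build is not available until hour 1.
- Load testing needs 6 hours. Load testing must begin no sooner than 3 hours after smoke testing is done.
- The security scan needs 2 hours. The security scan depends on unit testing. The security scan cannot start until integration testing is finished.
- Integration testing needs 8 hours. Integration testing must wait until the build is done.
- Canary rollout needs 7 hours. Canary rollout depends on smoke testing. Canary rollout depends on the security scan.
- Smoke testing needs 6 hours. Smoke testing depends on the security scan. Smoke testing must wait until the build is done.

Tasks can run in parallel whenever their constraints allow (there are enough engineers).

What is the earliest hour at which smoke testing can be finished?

20

The build cannot begin until its own release at hour 1. It runs from hour 1 to 1 + 3 = hour 4.
After the build (finishes hour 4), integration testing can start at hour 4 and finishes at hour 12.
Unit testing cannot begin until the build (finishes hour 4). It runs from hour 4 to 4 + 5 = hour 9.
The security scan cannot start until unit testing (finishes hour 9); integration testing (finishes hour 12). The controlling bound is hour 12, so the security scan finishes at 12 + 2 = hour 14.
For smoke testing: the security scan (finishes hour 14); the build (finishes hour 4). Taking the maximum gives a start of hour 14, and it finishes at 14 + 6 = hour 20.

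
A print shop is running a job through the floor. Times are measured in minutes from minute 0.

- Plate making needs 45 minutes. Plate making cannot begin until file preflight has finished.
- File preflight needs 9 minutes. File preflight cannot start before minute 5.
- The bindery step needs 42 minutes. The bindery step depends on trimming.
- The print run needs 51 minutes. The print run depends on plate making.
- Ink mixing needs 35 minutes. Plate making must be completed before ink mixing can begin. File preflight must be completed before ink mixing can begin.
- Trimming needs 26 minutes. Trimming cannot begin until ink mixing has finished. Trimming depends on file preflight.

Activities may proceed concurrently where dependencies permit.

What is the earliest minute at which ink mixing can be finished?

94

File preflight cannot begin until its own release at minute 5. It runs from minute 5 to 5 + 9 = minute 14.
Plate making waits on file preflight (finishes minute 14), so it starts at minute 14 and finishes at 14 + 45 = minute 59.
For ink mixing: plate making (finishes minute 59); file preflight (finishes minute 14). Taking the maximum gives a start of minute 59, and it finishes at 59 + 35 = minute 94.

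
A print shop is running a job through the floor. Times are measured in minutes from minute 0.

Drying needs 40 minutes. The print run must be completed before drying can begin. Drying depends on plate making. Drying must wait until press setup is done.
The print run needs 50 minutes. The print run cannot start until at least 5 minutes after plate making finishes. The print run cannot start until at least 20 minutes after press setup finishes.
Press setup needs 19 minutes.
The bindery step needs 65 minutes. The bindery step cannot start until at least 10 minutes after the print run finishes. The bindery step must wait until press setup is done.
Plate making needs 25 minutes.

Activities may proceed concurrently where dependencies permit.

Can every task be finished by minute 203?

Yes

Press setup has no prerequisites, so it starts at minute 0 and finishes at minute 19.
Nothing blocks plate making, so it runs from minute 0 to minute 25.
For the print run: plate making (finishes minute 25, plus 5-minute gap → minute 30); press setup (finishes minute 19, plus 20-minute gap → minute 39). Taking the maximum gives a start of minute 39, and it finishes at 39 + 50 = minute 89.
For the bindery step: the print run (finishes minute 89, plus 10-minute gap → minute 99); press setup (finishes minute 19). Taking the maximum gives a start of minute 99, and it finishes at 99 + 65 = minute 164.
Drying has to wait for the print run (finishes minute 89); plate making (finishes minute 25); press setup (finishes minute 19). The latest of these is minute 89, so drying runs minute 89 to 89 + 40 = minute 129.
Every task is finished by minute 164, which is no later than the deadline of 203, so the schedule is feasible.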